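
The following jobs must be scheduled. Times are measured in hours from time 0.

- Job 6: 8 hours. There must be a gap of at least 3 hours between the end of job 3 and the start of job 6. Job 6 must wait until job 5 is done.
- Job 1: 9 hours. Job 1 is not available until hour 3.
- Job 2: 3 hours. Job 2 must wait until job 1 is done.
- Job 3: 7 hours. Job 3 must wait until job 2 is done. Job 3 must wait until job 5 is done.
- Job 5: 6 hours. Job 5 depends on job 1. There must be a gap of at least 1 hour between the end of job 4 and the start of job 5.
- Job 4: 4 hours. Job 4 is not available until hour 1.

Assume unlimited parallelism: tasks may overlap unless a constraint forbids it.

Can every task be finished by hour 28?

No

Job 4 waits on its own release at hour 1, so it starts at hour 1 and finishes at 1 + 4 = hour 5.
After its own release at hour 3, job 1 can start at hour 3 and finishes at hour 12.
Job 5 cannot start until job 1 (finishes hour 12); job 4 (finishes hour 5, plus 1-hour gap → hour 6). The controlling bound is hour 12, so job 5 finishes at 12 + 6 = hour 18.
Job 2 waits on job 1 (finishes hour 12), so it starts at hour 12 and finishes at 12 + 3 = hour 15.
Job 3 has to wait for job 2 (finishes hour 15); job 5 (finishes hour 18). The latest of these is hour 18, so job 3 runs hour 18 to 18 + 7 = hour 25.
For job 6: job 3 (finishes hour 25, plus 3-hour gap → hour 28); job 5 (finishes hour 18). Taking the maximum gives a start of hour 28, and it finishes at 28 + 8 = hour 36.
The earliest everything can be done is hour 36, which is after the deadline of 28, so it is not possible.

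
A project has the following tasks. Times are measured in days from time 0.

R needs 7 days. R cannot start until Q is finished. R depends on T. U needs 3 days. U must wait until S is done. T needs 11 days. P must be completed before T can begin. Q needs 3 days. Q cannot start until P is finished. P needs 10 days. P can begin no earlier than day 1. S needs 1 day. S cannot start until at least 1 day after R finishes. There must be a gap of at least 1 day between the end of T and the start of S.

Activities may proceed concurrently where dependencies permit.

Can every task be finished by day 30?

P cannot begin until its own release at day 1. It runs from day 1 to 1 + 10 = day 11.
After P (finishes day 11), T can start at day 11 and finishes at day 22.
Q cannot begin until P (finishes day 11). It runs from day 11 to 11 + 3 = day 14.
For R: Q (finishes day 14); T (finishes day 22). Taking the maximum gives a start of day 22, and it finishes at 22 + 7 = day 29.
S cannot start until R (finishes day 29, plus 1-day gap → day 30); T (finishes day 22, plus 1-day gap → day 23). The controlling bound is day 30, so S finishes at 30 + 1 = day 31.
U waits on S (finishes day 31), so it starts at day 31 and finishes at 31 + 3 = day 34.
The earliest everything can be done is day 34, which is after the deadline of 30, so it is not possible.

No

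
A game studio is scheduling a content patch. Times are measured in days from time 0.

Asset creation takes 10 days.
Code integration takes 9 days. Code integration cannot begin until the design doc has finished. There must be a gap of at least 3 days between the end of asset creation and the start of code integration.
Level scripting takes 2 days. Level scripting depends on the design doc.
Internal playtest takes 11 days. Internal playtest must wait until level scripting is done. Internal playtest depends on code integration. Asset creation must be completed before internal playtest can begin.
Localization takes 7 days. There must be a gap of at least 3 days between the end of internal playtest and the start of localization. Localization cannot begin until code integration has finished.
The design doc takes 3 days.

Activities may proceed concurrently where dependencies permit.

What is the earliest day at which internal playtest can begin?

Nothing blocks asset creation, so it runs from day 0 to day 10.
The design doc has no prerequisites, so it starts at day 0 and finishes at day 3.
Code integration has to wait for the design doc (finishes day 3); asset creation (finishes day 10, plus 3-day gap → day 13). The latest of these is day 13, so code integration runs day 13 to 13 + 9 = day 22.
Level scripting cannot begin until the design doc (finishes day 3). It runs from day 3 to 3 + 2 = day 5.
Internal playtest waits on level scripting (finishes day 5); code integration (finishes day 22); asset creation (finishes day 10). The latest of these is day 22, which is the earliest internal playtest can start.

22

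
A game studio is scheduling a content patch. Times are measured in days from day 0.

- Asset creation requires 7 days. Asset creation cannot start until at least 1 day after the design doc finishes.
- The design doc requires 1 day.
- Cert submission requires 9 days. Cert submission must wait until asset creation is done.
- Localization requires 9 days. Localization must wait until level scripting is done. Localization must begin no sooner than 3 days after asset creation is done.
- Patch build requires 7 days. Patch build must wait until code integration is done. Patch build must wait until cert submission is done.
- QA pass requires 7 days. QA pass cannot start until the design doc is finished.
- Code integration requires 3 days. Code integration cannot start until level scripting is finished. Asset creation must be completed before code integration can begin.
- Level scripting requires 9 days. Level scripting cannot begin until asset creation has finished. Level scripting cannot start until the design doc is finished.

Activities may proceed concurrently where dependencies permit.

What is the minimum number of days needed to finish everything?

The design doc has no prerequisites, so it starts at day 0 and finishes at day 1.
QA pass waits on the design doc (finishes day 1), so it starts at day 1 and finishes at 1 + 7 = day 8.
Asset creation cannot begin until the design doc (finishes day 1, plus 1-day gap → day 2). It runs from day 2 to 2 + 7 = day 9.
After asset creation (finishes day 9), cert submission can start at day 9 and finishes at day 18.
Level scripting needs all of asset creation (finishes day 9); the design doc (finishes day 1). That puts its earliest start at day 9; it finishes at 9 + 9 = day 18.
Localization cannot start until level scripting (finishes day 18); asset creation (finishes day 9, plus 3-day gap → day 12). The controlling bound is day 18, so localization finishes at 18 + 9 = day 27.
Code integration has to wait for level scripting (finishes day 18); asset creation (finishes day 9). The latest of these is day 18, so code integration runs day 18 to 18 + 3 = day 21.
Patch build needs all of code integration (finishes day 21); cert submission (finishes day 18). That puts its earliest start at day 21; it finishes at 21 + 7 = day 28.
All tasks are finished once the last one completes. Finish times: The design doc at 1, Asset creation at 9, Level scripting at 18, Code integration at 21, Localization at 27, QA pass at 8, Cert submission at 18, Patch build at 28. The latest is day 28.

28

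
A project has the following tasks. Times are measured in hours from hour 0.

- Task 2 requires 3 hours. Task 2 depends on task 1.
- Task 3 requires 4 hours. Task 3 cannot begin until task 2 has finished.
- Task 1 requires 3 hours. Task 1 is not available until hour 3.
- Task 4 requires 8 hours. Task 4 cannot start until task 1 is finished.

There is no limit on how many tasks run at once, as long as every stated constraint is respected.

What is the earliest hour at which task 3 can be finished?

13

Task 1 cannot begin until its own release at hour 3. It runs from hour 3 to 3 + 3 = hour 6.
Task 2 waits on task 1 (finishes hour 6), so it starts at hour 6 and finishes at 6 + 3 = hour 9.
After task 2 (finishes hour 9), task 3 can start at hour 9 and finishes at hour 13.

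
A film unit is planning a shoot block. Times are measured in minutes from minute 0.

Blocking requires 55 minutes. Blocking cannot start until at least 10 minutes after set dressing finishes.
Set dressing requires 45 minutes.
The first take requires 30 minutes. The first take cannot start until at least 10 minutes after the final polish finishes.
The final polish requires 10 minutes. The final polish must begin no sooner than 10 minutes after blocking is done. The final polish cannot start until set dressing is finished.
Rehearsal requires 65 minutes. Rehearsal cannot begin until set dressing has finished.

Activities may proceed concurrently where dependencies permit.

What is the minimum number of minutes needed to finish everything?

170

Set dressing can start immediately at minute 0; it finishes at minute 45.
Rehearsal waits on set dressing (finishes minute 45), so it starts at minute 45 and finishes at 45 + 65 = minute 110.
Blocking cannot begin until set dressing (finishes minute 45, plus 10-minute gap → minute 55). It runs from minute 55 to 55 + 55 = minute 110.
The final polish cannot start until blocking (finishes minute 110, plus 10-minute gap → minute 120); set dressing (finishes minute 45). The controlling bound is minute 120, so the final polish finishes at 120 + 10 = minute 130.
The first take waits on the final polish (finishes minute 130, plus 10-minute gap → minute 140), so it starts at minute 140 and finishes at 140 + 30 = minute 170.
All tasks are finished once the last one completes. Finish times: Set dressing at 45, Blocking at 110, Rehearsal at 110, The final polish at 130, The first take at 170. The latest is minute 170.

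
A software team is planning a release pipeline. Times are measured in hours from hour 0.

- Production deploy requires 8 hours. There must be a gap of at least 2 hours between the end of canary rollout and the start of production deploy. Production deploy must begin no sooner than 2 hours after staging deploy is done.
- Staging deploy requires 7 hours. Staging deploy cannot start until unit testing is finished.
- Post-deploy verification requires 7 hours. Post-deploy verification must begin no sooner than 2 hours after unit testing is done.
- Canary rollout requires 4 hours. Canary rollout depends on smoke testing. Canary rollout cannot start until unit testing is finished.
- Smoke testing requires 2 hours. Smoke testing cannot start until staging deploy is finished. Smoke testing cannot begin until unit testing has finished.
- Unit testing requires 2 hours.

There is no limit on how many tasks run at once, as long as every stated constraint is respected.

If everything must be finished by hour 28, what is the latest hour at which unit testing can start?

3

Production deploy must finish by hour 28; it takes 8 hours, so it must start by 28 − 8 = hour 20.
Canary rollout feeds into production deploy (must start by hour 20, minus 2-hour gap → hour 18); so canary rollout must finish by hour 18 and therefore start by hour 14.
Smoke testing feeds into canary rollout (must start by hour 14); so smoke testing must finish by hour 14 and therefore start by hour 12.
Staging deploy has several dependents: smoke testing (must start by hour 12); production deploy (must start by hour 20, minus 2-hour gap → hour 18). The earliest of those limits is hour 12, so staging deploy must start by 12 − 7 = hour 5.
Post-deploy verification has no dependents, so it just needs to finish by hour 28. Starting by 28 − 7 = hour 21 achieves that.
Unit testing feeds staging deploy (must start by hour 5); smoke testing (must start by hour 12); canary rollout (must start by hour 14); post-deploy verification (must start by hour 21, minus 2-hour gap → hour 19). Taking the minimum, unit testing must finish by hour 5 and start by 5 − 2 = hour 3.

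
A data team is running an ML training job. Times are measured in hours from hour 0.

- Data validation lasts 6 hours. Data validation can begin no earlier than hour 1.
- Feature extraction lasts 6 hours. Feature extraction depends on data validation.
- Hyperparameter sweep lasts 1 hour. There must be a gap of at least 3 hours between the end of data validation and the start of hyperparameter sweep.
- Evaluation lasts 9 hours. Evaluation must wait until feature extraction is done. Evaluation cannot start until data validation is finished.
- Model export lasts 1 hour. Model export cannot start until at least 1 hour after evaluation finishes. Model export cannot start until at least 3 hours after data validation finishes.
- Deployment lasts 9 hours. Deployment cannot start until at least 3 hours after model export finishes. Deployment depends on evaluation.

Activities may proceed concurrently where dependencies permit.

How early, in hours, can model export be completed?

24

Data validation cannot begin until its own release at hour 1. It runs from hour 1 to 1 + 6 = hour 7.
After data validation (finishes hour 7), feature extraction can start at hour 7 and finishes at hour 13.
Evaluation has to wait for feature extraction (finishes hour 13); data validation (finishes hour 7). The latest of these is hour 13, so evaluation runs hour 13 to 13 + 9 = hour 22.
Model export cannot start until evaluation (finishes hour 22, plus 1-hour gap → hour 23); data validation (finishes hour 7, plus 3-hour gap → hour 10). The controlling bound is hour 23, so model export finishes at 23 + 1 = hour 24.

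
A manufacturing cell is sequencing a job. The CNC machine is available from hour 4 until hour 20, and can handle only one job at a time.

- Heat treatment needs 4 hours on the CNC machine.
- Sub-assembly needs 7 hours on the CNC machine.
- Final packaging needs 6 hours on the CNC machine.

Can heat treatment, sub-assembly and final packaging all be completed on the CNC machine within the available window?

No

The CNC machine window is 20 − 4 = 16 hours.
Running back to back, the jobs need 4 + 7 + 6 = 17 hours on the CNC machine.
Since 17 > 16, they cannot all fit.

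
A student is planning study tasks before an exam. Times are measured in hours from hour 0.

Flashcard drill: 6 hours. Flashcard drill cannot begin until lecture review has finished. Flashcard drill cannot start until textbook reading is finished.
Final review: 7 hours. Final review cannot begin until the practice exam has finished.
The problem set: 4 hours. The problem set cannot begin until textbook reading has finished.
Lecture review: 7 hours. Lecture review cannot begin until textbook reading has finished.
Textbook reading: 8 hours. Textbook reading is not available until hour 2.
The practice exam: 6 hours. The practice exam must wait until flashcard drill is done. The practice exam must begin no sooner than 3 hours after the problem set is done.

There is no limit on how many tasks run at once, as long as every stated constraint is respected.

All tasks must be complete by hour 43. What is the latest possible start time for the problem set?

Final review has no dependents, so it just needs to finish by hour 43. Starting by 43 − 7 = hour 36 achieves that.
The practice exam must finish before final review (must start by hour 36). With a 6-hour duration, the practice exam must start by 36 − 6 = hour 30.
The problem set has to be done before the practice exam (must start by hour 30, minus 3-hour gap → hour 27). That means finishing by hour 27, i.e. starting by 27 − 4 = hour 23.

23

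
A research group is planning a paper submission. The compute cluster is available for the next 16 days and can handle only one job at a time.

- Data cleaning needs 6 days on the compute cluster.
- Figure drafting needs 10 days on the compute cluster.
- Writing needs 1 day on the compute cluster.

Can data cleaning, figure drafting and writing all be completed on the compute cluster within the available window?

No

Running back to back, the jobs need 6 + 10 + 1 = 17 days on the compute cluster.
Since 17 > 16, they cannot all fit.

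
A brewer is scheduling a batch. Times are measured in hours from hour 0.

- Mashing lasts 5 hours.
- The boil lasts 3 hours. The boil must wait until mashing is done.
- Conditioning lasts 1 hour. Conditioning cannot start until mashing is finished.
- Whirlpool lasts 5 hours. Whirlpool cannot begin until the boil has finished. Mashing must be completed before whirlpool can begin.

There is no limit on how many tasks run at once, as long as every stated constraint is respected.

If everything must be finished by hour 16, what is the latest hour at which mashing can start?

Whirlpool has no dependents, so it just needs to finish by hour 16. Starting by 16 − 5 = hour 11 achieves that.
The boil feeds into whirlpool (must start by hour 11); so the boil must finish by hour 11 and therefore start by hour 8.
Conditioning has no dependents, so it just needs to finish by hour 16. Starting by 16 − 1 = hour 15 achieves that.
Mashing has several dependents: the boil (must start by hour 8); whirlpool (must start by hour 11); conditioning (must start by hour 15). The earliest of those limits is hour 8, so mashing must start by 8 − 5 = hour 3.

3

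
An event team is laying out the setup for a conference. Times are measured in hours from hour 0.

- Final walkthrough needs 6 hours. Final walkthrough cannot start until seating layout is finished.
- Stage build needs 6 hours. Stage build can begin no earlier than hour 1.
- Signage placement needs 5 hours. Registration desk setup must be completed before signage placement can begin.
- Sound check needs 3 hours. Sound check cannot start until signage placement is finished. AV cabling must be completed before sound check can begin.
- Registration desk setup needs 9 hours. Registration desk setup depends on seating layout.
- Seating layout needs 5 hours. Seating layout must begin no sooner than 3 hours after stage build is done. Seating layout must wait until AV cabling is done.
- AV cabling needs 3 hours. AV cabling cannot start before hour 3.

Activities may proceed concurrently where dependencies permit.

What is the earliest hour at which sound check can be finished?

After its own release at hour 3, AV cabling can start at hour 3 and finishes at hour 6.
Stage build cannot begin until its own release at hour 1. It runs from hour 1 to 1 + 6 = hour 7.
Seating layout cannot start until stage build (finishes hour 7, plus 3-hour gap → hour 10); AV cabling (finishes hour 6). The controlling bound is hour 10, so seating layout finishes at 10 + 5 = hour 15.
Registration desk setup cannot begin until seating layout (finishes hour 15). It runs from hour 15 to 15 + 9 = hour 24.
Signage placement cannot begin until registration desk setup (finishes hour 24). It runs from hour 24 to 24 + 5 = hour 29.
Sound check has to wait for signage placement (finishes hour 29); AV cabling (finishes hour 6). The latest of these is hour 29, so sound check runs hour 29 to 29 + 3 = hour 32.

32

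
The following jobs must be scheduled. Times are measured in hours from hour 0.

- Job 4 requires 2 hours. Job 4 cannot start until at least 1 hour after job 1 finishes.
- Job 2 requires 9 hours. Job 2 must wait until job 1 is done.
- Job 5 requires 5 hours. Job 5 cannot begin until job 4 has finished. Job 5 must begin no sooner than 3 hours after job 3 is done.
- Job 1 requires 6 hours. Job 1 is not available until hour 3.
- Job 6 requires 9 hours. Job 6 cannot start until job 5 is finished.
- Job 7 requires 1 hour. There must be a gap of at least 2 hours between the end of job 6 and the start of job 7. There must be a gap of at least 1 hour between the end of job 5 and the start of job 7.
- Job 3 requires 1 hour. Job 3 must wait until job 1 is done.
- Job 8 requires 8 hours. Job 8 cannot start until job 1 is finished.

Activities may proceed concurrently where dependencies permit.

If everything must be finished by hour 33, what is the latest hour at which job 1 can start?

6

Nothing follows job 2; the deadline of hour 33 is its only limit. It must start by 33 − 9 = hour 24.
Nothing follows job 7; the deadline of hour 33 is its only limit. It must start by 33 − 1 = hour 32.
Since job 7 (must start by hour 32, minus 2-hour gap → hour 30) depends on it, job 6 must finish by hour 30. Backing off its 9-hour duration gives a latest start of hour 21.
Job 5 feeds job 6 (must start by hour 21); job 7 (must start by hour 32, minus 1-hour gap → hour 31). Taking the minimum, job 5 must finish by hour 21 and start by 21 − 5 = hour 16.
Since job 5 (must start by hour 16, minus 3-hour gap → hour 13) depends on it, job 3 must finish by hour 13. Backing off its 1-hour duration gives a latest start of hour 12.
Job 4 has to be done before job 5 (must start by hour 16). That means finishing by hour 16, i.e. starting by 16 − 2 = hour 14.
To finish by hour 33, job 8 (duration 8) must start no later than hour 25.
Job 1 has several dependents: job 2 (must start by hour 24); job 3 (must start by hour 12); job 4 (must start by hour 14, minus 1-hour gap → hour 13); job 8 (must start by hour 25). The earliest of those limits is hour 12, so job 1 must start by 12 − 6 = hour 6.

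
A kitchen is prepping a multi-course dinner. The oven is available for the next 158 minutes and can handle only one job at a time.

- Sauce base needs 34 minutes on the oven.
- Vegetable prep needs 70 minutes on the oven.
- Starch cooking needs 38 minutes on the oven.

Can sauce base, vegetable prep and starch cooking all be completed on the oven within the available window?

Yes

Running back to back, the jobs need 34 + 70 + 38 = 142 minutes on the oven.
Since 142 ≤ 158, they fit within the window.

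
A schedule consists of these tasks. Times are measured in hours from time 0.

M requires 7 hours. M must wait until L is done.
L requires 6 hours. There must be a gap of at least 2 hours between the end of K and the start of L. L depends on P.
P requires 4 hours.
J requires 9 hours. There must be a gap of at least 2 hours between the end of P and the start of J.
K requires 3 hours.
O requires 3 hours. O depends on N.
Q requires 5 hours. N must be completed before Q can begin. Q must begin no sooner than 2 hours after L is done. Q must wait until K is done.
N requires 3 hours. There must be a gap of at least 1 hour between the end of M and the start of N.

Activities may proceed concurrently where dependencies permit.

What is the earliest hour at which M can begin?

11

P can start immediately at hour 0; it finishes at hour 4.
K can start immediately at hour 0; it finishes at hour 3.
For L: K (finishes hour 3, plus 2-hour gap → hour 5); P (finishes hour 4). Taking the maximum gives a start of hour 5, and it finishes at 5 + 6 = hour 11.
M waits on L (finishes hour 11), so the earliest it can start is hour 11.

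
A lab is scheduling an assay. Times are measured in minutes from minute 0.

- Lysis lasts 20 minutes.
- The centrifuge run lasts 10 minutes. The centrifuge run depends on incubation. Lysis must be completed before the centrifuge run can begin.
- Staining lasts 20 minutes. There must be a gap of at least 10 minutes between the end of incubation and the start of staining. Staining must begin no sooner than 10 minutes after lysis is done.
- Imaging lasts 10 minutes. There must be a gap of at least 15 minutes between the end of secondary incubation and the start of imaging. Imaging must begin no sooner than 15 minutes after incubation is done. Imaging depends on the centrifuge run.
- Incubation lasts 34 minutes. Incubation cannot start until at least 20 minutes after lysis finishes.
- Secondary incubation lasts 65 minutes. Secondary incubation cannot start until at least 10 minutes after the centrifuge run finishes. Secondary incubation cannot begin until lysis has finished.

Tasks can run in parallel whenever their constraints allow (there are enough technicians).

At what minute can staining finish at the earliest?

Lysis can start immediately at minute 0; it finishes at minute 20.
After lysis (finishes minute 20, plus 20-minute gap → minute 40), incubation can start at minute 40 and finishes at minute 74.
Staining cannot start until incubation (finishes minute 74, plus 10-minute gap → minute 84); lysis (finishes minute 20, plus 10-minute gap → minute 30). The controlling bound is minute 84, so staining finishes at 84 + 20 = minute 104.

104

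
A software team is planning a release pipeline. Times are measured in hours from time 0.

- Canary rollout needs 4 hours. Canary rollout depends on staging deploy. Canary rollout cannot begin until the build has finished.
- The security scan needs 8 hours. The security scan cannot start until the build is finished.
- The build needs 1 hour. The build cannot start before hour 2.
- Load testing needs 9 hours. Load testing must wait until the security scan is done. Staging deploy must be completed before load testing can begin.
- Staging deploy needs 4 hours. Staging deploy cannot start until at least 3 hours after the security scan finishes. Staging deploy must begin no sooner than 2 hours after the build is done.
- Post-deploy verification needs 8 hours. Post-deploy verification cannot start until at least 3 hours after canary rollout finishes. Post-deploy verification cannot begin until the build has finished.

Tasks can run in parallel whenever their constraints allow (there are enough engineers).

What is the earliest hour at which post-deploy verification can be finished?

33

After its own release at hour 2, the build can start at hour 2 and finishes at hour 3.
After the build (finishes hour 3), the security scan can start at hour 3 and finishes at hour 11.
Staging deploy needs all of the security scan (finishes hour 11, plus 3-hour gap → hour 14); the build (finishes hour 3, plus 2-hour gap → hour 5). That puts its earliest start at hour 14; it finishes at 14 + 4 = hour 18.
Canary rollout cannot start until staging deploy (finishes hour 18); the build (finishes hour 3). The controlling bound is hour 18, so canary rollout finishes at 18 + 4 = hour 22.
Post-deploy verification cannot start until canary rollout (finishes hour 22, plus 3-hour gap → hour 25); the build (finishes hour 3). The controlling bound is hour 25, so post-deploy verification finishes at 25 + 8 = hour 33.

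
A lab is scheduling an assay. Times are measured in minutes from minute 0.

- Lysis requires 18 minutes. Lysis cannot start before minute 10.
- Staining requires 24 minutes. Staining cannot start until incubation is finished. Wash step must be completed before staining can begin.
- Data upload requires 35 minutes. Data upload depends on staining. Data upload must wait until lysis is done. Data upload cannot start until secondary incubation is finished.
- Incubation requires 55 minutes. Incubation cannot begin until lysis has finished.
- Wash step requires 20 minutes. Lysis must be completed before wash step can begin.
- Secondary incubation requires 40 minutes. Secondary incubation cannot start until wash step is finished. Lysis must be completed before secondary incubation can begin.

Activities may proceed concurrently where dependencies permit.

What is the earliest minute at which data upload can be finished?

Lysis cannot begin until its own release at minute 10. It runs from minute 10 to 10 + 18 = minute 28.
Wash step waits on lysis (finishes minute 28), so it starts at minute 28 and finishes at 28 + 20 = minute 48.
Secondary incubation has to wait for wash step (finishes minute 48); lysis (finishes minute 28). The latest of these is minute 48, so secondary incubation runs minute 48 to 48 + 40 = minute 88.
Incubation waits on lysis (finishes minute 28), so it starts at minute 28 and finishes at 28 + 55 = minute 83.
Staining has to wait for incubation (finishes minute 83); wash step (finishes minute 48). The latest of these is minute 83, so staining runs minute 83 to 83 + 24 = minute 107.
Data upload has to wait for staining (finishes minute 107); lysis (finishes minute 28); secondary incubation (finishes minute 88). The latest of these is minute 107, so data upload runs minute 107 to 107 + 35 = minute 142.

142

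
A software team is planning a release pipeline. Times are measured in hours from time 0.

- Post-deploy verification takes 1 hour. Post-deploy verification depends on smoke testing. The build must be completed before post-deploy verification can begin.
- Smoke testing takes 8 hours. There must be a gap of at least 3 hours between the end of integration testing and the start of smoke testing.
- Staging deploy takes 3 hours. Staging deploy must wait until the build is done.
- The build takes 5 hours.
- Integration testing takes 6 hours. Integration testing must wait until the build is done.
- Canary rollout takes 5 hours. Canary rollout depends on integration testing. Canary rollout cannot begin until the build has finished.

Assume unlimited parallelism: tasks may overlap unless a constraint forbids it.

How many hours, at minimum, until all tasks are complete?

23

Nothing blocks the build, so it runs from hour 0 to hour 5.
Staging deploy waits on the build (finishes hour 5), so it starts at hour 5 and finishes at 5 + 3 = hour 8.
Integration testing waits on the build (finishes hour 5), so it starts at hour 5 and finishes at 5 + 6 = hour 11.
Canary rollout needs all of integration testing (finishes hour 11); the build (finishes hour 5). That puts its earliest start at hour 11; it finishes at 11 + 5 = hour 16.
After integration testing (finishes hour 11, plus 3-hour gap → hour 14), smoke testing can start at hour 14 and finishes at hour 22.
For post-deploy verification: smoke testing (finishes hour 22); the build (finishes hour 5). Taking the maximum gives a start of hour 22, and it finishes at 22 + 1 = hour 23.
All tasks are finished once the last one completes. Finish times: The build at 5, Integration testing at 11, Staging deploy at 8, Smoke testing at 22, Canary rollout at 16, Post-deploy verification at 23. The latest is hour 23.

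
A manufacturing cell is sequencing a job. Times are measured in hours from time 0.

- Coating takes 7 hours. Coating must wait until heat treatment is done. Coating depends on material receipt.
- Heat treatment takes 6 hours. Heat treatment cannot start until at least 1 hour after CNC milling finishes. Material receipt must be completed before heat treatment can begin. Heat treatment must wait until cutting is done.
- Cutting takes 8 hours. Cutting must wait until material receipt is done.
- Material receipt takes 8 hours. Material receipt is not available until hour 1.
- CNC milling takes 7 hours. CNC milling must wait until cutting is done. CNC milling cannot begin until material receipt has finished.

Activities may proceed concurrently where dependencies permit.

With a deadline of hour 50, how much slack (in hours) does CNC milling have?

Material receipt waits on its own release at hour 1, so it starts at hour 1 and finishes at 1 + 8 = hour 9.
After material receipt (finishes hour 9), cutting can start at hour 9 and finishes at hour 17.
CNC milling cannot start until cutting (finishes hour 17); material receipt (finishes hour 9). The controlling bound is hour 17, so CNC milling finishes at 17 + 7 = hour 24.

Working backward from the deadline:
Coating must finish by hour 50; it takes 7 hours, so it must start by 50 − 7 = hour 43.
Heat treatment feeds into coating (must start by hour 43); so heat treatment must finish by hour 43 and therefore start by hour 37.
Since heat treatment (must start by hour 37, minus 1-hour gap → hour 36) depends on it, CNC milling must finish by hour 36. Backing off its 7-hour duration gives a latest start of hour 29.
So CNC milling can start as early as hour 17 and as late as hour 29, giving 29 − 17 = 12 hours of slack.

12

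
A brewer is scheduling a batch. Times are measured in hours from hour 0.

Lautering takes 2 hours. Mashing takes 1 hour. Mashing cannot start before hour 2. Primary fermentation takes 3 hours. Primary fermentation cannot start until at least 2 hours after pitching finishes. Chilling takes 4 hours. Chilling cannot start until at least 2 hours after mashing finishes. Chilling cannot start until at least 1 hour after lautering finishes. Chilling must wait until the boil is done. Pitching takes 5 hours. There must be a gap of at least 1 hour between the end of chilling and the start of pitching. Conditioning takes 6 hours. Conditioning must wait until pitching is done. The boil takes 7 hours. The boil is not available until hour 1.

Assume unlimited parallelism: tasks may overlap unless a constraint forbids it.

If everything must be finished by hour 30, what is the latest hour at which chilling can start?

Nothing follows primary fermentation; the deadline of hour 30 is its only limit. It must start by 30 − 3 = hour 27.
Conditioning has no dependents, so it just needs to finish by hour 30. Starting by 30 − 6 = hour 24 achieves that.
Pitching must finish in time for primary fermentation (must start by hour 27, minus 2-hour gap → hour 25); conditioning (must start by hour 24). The tightest is hour 24, so pitching must start by 24 − 5 = hour 19.
Chilling has to be done before pitching (must start by hour 19, minus 1-hour gap → hour 18). That means finishing by hour 18, i.e. starting by 18 − 4 = hour 14.

14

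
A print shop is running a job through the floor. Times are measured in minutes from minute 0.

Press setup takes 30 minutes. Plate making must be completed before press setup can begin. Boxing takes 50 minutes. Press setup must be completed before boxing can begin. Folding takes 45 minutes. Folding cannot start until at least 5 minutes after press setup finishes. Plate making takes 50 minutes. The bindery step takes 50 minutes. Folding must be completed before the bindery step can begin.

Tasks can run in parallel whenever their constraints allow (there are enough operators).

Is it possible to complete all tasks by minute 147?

Nothing blocks plate making, so it runs from minute 0 to minute 50.
After plate making (finishes minute 50), press setup can start at minute 50 and finishes at minute 80.
Boxing cannot begin until press setup (finishes minute 80). It runs from minute 80 to 80 + 50 = minute 130.
After press setup (finishes minute 80, plus 5-minute gap → minute 85), folding can start at minute 85 and finishes at minute 130.
The bindery step cannot begin until folding (finishes minute 130). It runs from minute 130 to 130 + 50 = minute 180.
The earliest everything can be done is minute 180, which is after the deadline of 147, so it is not possible.

No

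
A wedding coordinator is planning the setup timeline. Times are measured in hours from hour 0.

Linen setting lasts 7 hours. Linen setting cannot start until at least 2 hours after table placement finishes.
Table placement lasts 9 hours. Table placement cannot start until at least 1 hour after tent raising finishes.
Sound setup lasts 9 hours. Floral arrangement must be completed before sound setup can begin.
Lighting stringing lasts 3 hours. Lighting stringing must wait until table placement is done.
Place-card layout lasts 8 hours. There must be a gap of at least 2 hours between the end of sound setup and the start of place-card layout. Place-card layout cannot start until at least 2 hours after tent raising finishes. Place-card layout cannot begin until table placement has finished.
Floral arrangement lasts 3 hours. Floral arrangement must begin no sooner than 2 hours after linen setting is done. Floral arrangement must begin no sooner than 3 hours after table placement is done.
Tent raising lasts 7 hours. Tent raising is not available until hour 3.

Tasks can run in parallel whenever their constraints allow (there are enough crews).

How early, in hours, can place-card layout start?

45

After its own release at hour 3, tent raising can start at hour 3 and finishes at hour 10.
After tent raising (finishes hour 10, plus 1-hour gap → hour 11), table placement can start at hour 11 and finishes at hour 20.
Linen setting waits on table placement (finishes hour 20, plus 2-hour gap → hour 22), so it starts at hour 22 and finishes at 22 + 7 = hour 29.
Floral arrangement needs all of linen setting (finishes hour 29, plus 2-hour gap → hour 31); table placement (finishes hour 20, plus 3-hour gap → hour 23). That puts its earliest start at hour 31; it finishes at 31 + 3 = hour 34.
After floral arrangement (finishes hour 34), sound setup can start at hour 34 and finishes at hour 43.
Place-card layout waits on sound setup (finishes hour 43, plus 2-hour gap → hour 45); tent raising (finishes hour 10, plus 2-hour gap → hour 12); table placement (finishes hour 20). The latest of these is hour 45, which is the earliest place-card layout can start.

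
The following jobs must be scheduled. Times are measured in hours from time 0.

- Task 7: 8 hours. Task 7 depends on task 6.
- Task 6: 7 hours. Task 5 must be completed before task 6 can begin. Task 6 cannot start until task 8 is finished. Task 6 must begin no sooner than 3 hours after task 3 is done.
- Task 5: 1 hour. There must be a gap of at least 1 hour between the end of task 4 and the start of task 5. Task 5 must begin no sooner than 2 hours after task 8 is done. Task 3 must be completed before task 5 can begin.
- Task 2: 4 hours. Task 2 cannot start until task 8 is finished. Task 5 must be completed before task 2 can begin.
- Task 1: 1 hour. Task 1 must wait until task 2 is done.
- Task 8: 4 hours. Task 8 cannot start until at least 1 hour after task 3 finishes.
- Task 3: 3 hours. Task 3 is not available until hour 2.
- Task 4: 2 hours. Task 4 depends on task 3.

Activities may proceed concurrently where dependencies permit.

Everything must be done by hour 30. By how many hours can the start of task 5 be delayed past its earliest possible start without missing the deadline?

2

After its own release at hour 2, task 3 can start at hour 2 and finishes at hour 5.
Task 8 cannot begin until task 3 (finishes hour 5, plus 1-hour gap → hour 6). It runs from hour 6 to 6 + 4 = hour 10.
Task 4 cannot begin until task 3 (finishes hour 5). It runs from hour 5 to 5 + 2 = hour 7.
For task 5: task 4 (finishes hour 7, plus 1-hour gap → hour 8); task 8 (finishes hour 10, plus 2-hour gap → hour 12); task 3 (finishes hour 5). Taking the maximum gives a start of hour 12, and it finishes at 12 + 1 = hour 13.

Working backward from the deadline:
Nothing follows task 1; the deadline of hour 30 is its only limit. It must start by 30 − 1 = hour 29.
Task 2 must finish before task 1 (must start by hour 29). With a 4-hour duration, task 2 must start by 29 − 4 = hour 25.
Task 7 must finish by hour 30; it takes 8 hours, so it must start by 30 − 8 = hour 22.
Task 6 has to be done before task 7 (must start by hour 22). That means finishing by hour 22, i.e. starting by 22 − 7 = hour 15.
Task 5 feeds task 2 (must start by hour 25); task 6 (must start by hour 15). Taking the minimum, task 5 must finish by hour 15 and start by 15 − 1 = hour 14.
So task 5 can start as early as hour 12 and as late as hour 14, giving 14 − 12 = 2 hours of slack.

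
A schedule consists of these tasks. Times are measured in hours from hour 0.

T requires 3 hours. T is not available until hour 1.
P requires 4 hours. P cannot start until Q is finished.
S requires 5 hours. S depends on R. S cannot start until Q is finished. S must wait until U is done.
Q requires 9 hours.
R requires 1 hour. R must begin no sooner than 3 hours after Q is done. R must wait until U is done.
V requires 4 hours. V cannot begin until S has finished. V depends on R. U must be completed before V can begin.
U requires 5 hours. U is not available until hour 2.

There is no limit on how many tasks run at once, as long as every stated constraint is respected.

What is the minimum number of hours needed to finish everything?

22

U waits on its own release at hour 2, so it starts at hour 2 and finishes at 2 + 5 = hour 7.
T waits on its own release at hour 1, so it starts at hour 1 and finishes at 1 + 3 = hour 4.
Nothing blocks Q, so it runs from hour 0 to hour 9.
R cannot start until Q (finishes hour 9, plus 3-hour gap → hour 12); U (finishes hour 7). The controlling bound is hour 12, so R finishes at 12 + 1 = hour 13.
S has to wait for R (finishes hour 13); Q (finishes hour 9); U (finishes hour 7). The latest of these is hour 13, so S runs hour 13 to 13 + 5 = hour 18.
V cannot start until S (finishes hour 18); R (finishes hour 13); U (finishes hour 7). The controlling bound is hour 18, so V finishes at 18 + 4 = hour 22.
After Q (finishes hour 9), P can start at hour 9 and finishes at hour 13.
All tasks are finished once the last one completes. Finish times: P at 13, Q at 9, R at 13, S at 18, T at 4, U at 7, V at 22. The latest is hour 22.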